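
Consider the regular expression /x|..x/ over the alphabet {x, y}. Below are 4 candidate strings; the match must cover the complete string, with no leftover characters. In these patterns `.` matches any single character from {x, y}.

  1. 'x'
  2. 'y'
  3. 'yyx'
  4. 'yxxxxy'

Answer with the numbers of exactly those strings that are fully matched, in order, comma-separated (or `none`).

1 → match
2 → no match — must end with 'x'
3 → match
4 → no match — must end with 'x'

1, 3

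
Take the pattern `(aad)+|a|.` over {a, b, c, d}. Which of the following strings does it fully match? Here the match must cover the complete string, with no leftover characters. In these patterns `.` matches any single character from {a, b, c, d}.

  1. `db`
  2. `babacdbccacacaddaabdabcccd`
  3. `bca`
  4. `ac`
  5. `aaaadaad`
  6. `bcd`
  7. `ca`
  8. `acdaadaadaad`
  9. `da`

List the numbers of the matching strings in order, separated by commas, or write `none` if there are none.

none

1 → no match
2 → no match
3 → no match
4 → no match
5 → no match
6 → no match
7 → no match
8 → no match
9 → no match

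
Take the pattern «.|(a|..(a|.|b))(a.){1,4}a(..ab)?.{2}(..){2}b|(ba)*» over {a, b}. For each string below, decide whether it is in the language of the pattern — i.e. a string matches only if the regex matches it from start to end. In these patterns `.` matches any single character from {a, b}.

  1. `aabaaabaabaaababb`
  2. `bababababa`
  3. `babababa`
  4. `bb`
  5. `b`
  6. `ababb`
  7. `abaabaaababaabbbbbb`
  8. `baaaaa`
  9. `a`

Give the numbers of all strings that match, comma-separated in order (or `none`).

1, 2, 3, 5, 7, 9

1 → match
2. `bababababa` → match
3. `babababa` → match
4. `bb` → no match
5. `b` → match
6. `ababb` → no match
7 → match
8. `baaaaa` → no match
9. `a` → match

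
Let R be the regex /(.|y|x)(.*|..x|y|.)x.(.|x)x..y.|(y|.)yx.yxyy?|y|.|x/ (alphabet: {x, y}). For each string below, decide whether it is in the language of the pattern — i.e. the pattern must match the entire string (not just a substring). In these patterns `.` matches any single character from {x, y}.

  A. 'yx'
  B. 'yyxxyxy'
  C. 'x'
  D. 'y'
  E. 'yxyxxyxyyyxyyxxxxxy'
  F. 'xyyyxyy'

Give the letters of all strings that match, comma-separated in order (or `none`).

A → no match
B → match
C → match
D → match
E → no match
F → no match

B, C, D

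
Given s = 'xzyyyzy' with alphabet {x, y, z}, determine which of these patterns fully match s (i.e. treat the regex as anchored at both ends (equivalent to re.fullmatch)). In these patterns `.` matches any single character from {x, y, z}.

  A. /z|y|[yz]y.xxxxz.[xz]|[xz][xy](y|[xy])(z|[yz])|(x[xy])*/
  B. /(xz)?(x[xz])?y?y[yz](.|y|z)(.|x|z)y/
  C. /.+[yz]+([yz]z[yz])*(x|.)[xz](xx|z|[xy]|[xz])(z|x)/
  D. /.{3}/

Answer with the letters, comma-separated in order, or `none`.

A → no match
B → match
C → no match
D → no match

B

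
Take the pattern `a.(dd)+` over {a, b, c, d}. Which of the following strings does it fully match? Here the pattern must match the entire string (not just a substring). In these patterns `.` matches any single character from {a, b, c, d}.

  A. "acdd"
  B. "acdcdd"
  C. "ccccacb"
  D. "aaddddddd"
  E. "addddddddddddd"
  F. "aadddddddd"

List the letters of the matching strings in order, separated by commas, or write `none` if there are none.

A → match
B → no match
C → no match — must start with "a"
D → no match
E → match
F → match

A, E, F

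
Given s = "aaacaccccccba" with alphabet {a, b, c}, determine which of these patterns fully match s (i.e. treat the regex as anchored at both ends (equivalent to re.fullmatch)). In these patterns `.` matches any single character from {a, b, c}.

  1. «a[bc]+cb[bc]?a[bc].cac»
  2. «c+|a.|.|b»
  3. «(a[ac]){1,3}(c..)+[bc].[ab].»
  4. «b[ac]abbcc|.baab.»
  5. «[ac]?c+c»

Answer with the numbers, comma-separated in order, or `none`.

3

1 → no match — must end with "cac"
2 → no match
3 → match
4 → no match
5 → no match — must end with "cc"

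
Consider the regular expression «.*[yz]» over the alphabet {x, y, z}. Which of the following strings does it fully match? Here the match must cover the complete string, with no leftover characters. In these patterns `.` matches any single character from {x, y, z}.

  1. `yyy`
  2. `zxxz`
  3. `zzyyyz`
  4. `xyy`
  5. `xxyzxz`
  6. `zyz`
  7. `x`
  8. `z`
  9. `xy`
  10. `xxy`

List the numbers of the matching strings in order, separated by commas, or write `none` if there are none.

1 → match
2 → match
3 → match
4 → match
5 → match
6 → match
7 → no match
8 → match
9 → match
10 → match

1, 2, 3, 4, 5, 6, 8, 9, 10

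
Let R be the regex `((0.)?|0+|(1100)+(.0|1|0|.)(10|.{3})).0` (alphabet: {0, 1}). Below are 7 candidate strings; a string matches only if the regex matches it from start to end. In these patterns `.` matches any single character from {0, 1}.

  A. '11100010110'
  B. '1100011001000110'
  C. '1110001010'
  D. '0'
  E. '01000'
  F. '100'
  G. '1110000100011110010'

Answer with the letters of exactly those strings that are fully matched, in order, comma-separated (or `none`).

A → no match
B → no match
C → no match
D → no match
E → no match
F → no match
G → no match

none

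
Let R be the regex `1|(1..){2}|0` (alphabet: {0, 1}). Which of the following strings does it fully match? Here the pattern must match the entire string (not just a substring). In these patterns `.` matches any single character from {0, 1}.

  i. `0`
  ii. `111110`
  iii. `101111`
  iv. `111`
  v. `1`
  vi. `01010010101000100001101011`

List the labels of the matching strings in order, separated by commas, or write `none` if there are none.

i. `0` → match
ii. `111110` → match
iii. `101111` → match
iv. `111` → no match
v. `1` → match
vi → no match

i, ii, iii, v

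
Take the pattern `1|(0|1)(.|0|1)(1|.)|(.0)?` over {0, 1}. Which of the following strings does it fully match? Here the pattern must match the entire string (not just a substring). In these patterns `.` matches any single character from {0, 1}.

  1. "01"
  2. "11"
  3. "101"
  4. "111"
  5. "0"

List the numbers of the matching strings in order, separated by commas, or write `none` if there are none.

1. "01" → no match
2. "11" → no match
3. "101" → match
4. "111" → match
5. "0" → no match

3, 4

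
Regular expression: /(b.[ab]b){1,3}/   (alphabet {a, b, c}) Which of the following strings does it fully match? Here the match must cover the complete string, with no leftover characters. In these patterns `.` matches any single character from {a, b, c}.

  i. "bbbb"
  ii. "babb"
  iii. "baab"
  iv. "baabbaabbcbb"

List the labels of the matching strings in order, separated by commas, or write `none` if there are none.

i. "bbbb" → match
ii. "babb" → match
iii. "baab" → match
iv. "baabbaabbcbb" → match

i, ii, iii, iv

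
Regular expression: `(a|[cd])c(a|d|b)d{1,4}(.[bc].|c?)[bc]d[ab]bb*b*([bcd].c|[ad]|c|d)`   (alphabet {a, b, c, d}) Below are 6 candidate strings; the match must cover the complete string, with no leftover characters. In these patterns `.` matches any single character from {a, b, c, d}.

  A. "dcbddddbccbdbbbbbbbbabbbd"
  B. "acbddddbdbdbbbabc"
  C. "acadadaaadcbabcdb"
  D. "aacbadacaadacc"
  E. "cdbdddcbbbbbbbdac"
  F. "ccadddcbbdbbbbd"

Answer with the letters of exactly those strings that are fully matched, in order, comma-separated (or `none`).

A → no match
B → no match
C → no match
D → no match
E → no match
F → match

F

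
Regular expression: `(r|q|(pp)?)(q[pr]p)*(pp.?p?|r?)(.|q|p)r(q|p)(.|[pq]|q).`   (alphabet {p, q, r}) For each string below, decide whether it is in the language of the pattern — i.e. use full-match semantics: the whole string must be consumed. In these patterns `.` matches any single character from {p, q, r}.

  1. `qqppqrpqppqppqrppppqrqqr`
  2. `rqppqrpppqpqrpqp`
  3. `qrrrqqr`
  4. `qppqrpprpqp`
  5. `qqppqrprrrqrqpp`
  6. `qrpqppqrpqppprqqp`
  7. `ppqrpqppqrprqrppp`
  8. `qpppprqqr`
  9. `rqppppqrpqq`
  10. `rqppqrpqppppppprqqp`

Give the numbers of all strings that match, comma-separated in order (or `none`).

1, 2, 3, 4, 6, 7, 8, 9, 10

1 → match
2 → match
3 → match
4 → match
5 → no match
6 → match
7 → match
8 → match
9 → match
10 → match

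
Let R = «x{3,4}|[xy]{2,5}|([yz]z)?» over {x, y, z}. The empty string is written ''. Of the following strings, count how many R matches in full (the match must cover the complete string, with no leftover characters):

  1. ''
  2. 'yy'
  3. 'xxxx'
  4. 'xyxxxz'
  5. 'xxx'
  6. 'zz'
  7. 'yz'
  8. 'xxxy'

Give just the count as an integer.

1. '' → match
2. 'yy' → match
3. 'xxxx' → match
4. 'xyxxxz' → no match
5. 'xxx' → match
6. 'zz' → match
7. 'yz' → match
8. 'xxxy' → match
Total matched: 7

7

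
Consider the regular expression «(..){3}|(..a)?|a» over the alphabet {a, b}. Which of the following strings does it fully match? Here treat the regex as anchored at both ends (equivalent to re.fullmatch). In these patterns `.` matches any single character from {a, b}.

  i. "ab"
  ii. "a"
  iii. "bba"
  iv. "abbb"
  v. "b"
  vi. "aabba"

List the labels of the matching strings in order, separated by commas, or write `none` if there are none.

i → no match
ii → match
iii → match
iv → no match
v → no match
vi → no match

ii, iii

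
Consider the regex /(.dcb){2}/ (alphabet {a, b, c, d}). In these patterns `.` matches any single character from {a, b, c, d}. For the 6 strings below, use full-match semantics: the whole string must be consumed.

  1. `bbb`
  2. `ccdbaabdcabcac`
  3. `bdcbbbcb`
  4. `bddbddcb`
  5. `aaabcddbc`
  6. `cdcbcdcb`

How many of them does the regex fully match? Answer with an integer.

1

1 → no match — must end with `dcb`
2 → no match — must end with `dcb`
3 → no match — must end with `dcb`
4 → no match
5 → no match — must end with `dcb`
6 → match
Total matched: 1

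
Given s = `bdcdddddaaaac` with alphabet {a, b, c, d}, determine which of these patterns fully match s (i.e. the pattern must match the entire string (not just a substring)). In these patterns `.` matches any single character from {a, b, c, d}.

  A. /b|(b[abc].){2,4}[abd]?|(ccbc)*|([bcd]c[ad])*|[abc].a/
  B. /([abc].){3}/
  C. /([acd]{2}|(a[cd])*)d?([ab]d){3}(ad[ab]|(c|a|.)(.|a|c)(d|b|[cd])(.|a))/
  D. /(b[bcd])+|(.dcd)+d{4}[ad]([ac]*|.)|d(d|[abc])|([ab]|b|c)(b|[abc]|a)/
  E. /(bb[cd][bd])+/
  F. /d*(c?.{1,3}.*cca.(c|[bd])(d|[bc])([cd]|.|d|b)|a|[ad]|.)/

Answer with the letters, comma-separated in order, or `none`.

A → no match
B → no match
C → no match
D → match
E → no match — must start with `bb`
F → no match

D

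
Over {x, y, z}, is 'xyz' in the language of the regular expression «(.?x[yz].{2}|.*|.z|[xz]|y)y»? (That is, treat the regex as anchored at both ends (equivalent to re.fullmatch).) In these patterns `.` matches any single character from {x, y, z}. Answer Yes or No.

Every match must end with 'y', but 'xyz' does not.

No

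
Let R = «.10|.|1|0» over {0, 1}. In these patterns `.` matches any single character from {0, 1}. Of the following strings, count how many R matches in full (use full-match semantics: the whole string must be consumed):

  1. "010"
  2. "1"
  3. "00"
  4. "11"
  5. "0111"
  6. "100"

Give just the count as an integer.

2

1 → match
2 → match
3 → no match
4 → no match
5 → no match
6 → no match
Total matched: 2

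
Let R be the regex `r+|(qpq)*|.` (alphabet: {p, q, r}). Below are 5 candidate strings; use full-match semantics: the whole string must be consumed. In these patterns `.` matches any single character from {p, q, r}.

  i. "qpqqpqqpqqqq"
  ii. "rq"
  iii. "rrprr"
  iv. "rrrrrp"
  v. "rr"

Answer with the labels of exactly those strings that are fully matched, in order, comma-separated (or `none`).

v

i → no match
ii → no match
iii → no match
iv → no match
v → match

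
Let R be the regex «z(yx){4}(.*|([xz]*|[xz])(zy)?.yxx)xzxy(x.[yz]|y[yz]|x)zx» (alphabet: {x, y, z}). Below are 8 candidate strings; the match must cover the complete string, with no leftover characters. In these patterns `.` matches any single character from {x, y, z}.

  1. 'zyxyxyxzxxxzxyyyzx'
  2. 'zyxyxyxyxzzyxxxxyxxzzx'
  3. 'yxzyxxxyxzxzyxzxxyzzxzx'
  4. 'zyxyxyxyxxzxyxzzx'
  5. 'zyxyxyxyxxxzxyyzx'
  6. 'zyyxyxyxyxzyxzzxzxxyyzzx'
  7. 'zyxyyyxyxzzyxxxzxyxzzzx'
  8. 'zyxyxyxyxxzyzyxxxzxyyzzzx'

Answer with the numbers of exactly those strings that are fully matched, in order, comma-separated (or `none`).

none

1 → no match
2 → no match
3 → no match — must start with 'zyx'
4 → no match
5 → no match
6 → no match — must start with 'zyx'
7 → no match
8 → no match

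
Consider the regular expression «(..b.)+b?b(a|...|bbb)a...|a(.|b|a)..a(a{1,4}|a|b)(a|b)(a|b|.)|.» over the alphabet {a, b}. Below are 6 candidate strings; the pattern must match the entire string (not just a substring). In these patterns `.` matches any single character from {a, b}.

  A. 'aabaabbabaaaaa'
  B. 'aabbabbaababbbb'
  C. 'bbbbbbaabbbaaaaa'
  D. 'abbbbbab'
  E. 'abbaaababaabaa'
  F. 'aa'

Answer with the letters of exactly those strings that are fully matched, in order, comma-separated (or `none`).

A, E

A → match
B → no match
C → no match
D. 'abbbbbab' → no match
E → match
F. 'aa' → no match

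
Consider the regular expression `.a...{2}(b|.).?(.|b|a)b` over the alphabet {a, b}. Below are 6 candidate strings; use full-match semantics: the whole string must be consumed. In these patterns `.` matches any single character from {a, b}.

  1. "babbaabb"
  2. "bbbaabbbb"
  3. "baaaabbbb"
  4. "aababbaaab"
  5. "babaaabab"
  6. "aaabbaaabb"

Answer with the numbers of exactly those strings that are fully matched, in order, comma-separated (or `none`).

1. "babbaabb" → no match
2. "bbbaabbbb" → no match
3. "baaaabbbb" → match
4. "aababbaaab" → match
5. "babaaabab" → match
6. "aaabbaaabb" → match

3, 4, 5, 6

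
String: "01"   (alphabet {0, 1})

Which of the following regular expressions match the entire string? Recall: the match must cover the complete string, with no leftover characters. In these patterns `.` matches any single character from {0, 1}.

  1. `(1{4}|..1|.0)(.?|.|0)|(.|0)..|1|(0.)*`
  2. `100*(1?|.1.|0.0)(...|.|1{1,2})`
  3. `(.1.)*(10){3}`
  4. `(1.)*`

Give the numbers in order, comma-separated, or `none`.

1

1 → match
2 → no match — must start with "10"
3 → no match — must end with "10"
4 → no match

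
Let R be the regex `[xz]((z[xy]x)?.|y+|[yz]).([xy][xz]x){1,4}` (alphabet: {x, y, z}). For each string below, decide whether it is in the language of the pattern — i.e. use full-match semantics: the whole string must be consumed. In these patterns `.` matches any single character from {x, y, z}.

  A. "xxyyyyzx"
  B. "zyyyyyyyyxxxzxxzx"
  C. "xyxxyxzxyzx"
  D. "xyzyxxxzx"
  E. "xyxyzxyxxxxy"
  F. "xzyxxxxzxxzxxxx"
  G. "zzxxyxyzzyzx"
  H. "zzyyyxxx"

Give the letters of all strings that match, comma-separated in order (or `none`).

B, D, F

A → no match
B → match
C → no match
D → match
E → no match — must end with "x"
F → match
G → no match
H → no match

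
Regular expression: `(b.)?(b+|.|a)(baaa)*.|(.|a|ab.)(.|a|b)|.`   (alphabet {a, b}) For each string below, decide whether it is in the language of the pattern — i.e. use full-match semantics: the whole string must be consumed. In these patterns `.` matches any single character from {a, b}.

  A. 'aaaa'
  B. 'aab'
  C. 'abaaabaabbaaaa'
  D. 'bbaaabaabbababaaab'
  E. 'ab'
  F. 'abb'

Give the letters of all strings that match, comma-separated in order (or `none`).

E

A → no match
B → no match
C → no match
D → no match
E → match
F → no match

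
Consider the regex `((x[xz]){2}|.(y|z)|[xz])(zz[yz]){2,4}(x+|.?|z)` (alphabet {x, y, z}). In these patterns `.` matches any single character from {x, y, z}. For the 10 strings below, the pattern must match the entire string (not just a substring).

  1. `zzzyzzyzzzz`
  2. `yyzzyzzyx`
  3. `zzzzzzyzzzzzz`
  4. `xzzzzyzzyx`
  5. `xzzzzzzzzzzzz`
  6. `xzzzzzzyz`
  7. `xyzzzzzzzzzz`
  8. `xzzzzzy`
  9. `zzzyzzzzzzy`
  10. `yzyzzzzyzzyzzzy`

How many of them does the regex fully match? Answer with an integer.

1 → match
2 → match
3 → match
4 → no match
5 → match
6 → match
7 → match
8 → match
9 → match
10 → no match
Total matched: 8

8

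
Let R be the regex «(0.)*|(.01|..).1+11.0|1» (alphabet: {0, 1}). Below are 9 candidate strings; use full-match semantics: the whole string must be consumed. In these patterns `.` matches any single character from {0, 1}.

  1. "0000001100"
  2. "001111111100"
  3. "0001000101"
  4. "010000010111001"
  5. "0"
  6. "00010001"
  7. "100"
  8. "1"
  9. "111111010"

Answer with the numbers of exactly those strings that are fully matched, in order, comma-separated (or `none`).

2, 3, 6, 8

1. "0000001100" → no match
2. "001111111100" → match
3. "0001000101" → match
4 → no match
5. "0" → no match
6. "00010001" → match
7. "100" → no match
8. "1" → match
9. "111111010" → no match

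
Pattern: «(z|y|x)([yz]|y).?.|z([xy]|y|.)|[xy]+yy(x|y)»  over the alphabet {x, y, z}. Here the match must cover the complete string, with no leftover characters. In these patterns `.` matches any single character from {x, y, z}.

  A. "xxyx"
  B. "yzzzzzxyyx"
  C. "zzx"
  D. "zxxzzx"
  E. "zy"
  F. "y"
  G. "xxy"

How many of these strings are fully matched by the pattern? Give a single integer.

A → no match
B → no match
C → match
D → no match
E → match
F → no match
G → no match
Total matched: 2

2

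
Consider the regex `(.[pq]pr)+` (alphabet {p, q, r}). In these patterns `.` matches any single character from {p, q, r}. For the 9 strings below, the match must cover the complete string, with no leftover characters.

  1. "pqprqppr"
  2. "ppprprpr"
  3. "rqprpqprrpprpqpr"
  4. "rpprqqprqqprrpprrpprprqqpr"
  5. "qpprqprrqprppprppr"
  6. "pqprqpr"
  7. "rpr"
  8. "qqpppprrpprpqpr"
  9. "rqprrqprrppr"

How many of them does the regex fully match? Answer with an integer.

3

1 → match
2 → no match
3 → match
4 → no match
5 → no match
6 → no match
7 → no match
8 → no match
9 → match
Total matched: 3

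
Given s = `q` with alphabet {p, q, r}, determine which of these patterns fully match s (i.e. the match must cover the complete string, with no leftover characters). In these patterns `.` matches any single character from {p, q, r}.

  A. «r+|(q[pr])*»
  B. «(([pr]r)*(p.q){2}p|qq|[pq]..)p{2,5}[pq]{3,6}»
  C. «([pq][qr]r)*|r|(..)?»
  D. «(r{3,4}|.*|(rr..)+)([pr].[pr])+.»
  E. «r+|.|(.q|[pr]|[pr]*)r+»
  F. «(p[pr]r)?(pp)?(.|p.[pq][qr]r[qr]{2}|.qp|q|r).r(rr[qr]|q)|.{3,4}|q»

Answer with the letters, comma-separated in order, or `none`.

A → no match
B → no match
C → no match
D → no match
E → match
F → match

E, F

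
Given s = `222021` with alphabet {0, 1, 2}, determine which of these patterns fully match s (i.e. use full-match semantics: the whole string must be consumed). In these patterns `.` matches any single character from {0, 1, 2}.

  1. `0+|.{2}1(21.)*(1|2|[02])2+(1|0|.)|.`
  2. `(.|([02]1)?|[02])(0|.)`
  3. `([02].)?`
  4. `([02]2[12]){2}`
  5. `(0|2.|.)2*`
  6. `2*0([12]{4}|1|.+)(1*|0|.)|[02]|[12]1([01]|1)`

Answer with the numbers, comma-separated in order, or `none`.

4, 6

1 → no match
2 → no match
3 → no match
4 → match
5 → no match
6 → match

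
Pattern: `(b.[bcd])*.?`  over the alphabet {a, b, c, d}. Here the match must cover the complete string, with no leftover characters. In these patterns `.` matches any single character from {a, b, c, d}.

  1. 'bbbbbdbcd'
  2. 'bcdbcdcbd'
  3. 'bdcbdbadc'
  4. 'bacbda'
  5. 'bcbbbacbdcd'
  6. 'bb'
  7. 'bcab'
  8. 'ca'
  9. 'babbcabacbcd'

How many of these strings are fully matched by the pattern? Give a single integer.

1

1 → match
2 → no match
3 → no match
4 → no match
5 → no match
6 → no match
7 → no match
8 → no match
9 → no match
Total matched: 1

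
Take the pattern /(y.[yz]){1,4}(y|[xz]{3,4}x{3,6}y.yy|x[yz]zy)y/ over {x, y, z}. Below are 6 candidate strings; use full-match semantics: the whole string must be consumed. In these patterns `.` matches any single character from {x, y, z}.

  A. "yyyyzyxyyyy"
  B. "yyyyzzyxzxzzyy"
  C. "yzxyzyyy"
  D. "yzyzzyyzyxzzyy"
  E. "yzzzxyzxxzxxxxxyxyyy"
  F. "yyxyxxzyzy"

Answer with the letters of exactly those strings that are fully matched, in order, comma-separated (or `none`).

A. "yyyyzyxyyyy" → no match
B → match
C. "yzxyzyyy" → no match
D → no match
E → no match
F. "yyxyxxzyzy" → no match

B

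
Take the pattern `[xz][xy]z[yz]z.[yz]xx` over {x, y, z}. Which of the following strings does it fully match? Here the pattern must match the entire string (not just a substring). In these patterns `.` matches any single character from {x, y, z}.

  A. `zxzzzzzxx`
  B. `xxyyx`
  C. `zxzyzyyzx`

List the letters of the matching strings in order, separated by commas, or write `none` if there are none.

A → match
B → no match — must end with `xx`
C → no match — must end with `xx`

A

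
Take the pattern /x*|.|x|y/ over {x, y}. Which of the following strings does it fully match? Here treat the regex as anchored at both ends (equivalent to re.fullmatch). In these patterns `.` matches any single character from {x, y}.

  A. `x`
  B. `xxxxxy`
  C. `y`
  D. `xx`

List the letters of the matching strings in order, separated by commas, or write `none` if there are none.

A, C, D

A → match
B → no match
C → match
D → match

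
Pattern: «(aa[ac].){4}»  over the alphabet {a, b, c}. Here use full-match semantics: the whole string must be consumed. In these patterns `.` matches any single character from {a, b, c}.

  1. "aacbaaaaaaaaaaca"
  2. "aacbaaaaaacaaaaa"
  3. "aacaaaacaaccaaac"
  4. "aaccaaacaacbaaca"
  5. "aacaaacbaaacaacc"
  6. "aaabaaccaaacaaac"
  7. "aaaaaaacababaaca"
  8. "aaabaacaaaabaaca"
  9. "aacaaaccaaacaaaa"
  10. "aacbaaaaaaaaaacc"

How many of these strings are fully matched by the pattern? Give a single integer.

9

1 → match
2 → match
3 → match
4 → match
5 → match
6 → match
7 → no match
8 → match
9 → match
10 → match
Total matched: 9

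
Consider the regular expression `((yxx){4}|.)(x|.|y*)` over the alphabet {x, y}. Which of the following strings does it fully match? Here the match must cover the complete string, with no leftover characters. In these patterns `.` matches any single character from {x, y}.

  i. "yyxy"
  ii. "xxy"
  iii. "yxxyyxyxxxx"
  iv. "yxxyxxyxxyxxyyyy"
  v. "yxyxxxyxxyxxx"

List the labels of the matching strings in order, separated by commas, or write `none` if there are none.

iv

i. "yyxy" → no match
ii. "xxy" → no match
iii. "yxxyyxyxxxx" → no match
iv → match
v → no match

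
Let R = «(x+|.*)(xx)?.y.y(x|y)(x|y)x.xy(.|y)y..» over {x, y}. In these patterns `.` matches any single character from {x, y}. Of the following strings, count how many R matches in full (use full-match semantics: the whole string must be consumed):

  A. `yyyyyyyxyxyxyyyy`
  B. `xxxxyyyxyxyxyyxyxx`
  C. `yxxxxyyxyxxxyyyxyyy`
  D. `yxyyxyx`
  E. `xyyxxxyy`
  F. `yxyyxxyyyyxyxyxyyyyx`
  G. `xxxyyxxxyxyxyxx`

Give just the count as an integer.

1

A → no match
B → no match
C → no match
D. `yxyyxyx` → no match
E. `xyyxxxyy` → no match
F → match
G → no match
Total matched: 1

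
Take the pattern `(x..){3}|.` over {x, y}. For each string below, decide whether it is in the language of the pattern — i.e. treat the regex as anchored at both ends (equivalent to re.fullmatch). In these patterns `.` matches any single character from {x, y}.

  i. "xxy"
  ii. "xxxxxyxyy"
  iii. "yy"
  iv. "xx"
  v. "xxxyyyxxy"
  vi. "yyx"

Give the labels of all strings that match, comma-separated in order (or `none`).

i. "xxy" → no match
ii. "xxxxxyxyy" → match
iii. "yy" → no match
iv. "xx" → no match
v. "xxxyyyxxy" → no match
vi. "yyx" → no match

ii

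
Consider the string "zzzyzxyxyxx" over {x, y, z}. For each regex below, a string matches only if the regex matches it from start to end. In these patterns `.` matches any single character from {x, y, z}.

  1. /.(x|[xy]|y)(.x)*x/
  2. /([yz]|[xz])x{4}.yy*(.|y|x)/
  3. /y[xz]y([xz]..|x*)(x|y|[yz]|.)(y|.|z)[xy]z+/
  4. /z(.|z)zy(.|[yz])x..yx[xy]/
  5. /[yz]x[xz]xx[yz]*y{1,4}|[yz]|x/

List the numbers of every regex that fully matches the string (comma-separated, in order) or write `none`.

1 → no match
2 → no match
3 → no match — must start with "y"
4 → match
5 → no match

4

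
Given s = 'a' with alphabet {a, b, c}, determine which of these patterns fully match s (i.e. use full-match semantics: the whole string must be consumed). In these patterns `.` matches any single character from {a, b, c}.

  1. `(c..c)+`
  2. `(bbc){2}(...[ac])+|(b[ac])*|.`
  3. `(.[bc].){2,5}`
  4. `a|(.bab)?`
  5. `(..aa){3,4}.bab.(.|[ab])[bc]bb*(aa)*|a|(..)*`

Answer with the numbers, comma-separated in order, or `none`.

2, 4, 5

1 → no match — must start with 'c'
2 → match
3 → no match
4 → match
5 → match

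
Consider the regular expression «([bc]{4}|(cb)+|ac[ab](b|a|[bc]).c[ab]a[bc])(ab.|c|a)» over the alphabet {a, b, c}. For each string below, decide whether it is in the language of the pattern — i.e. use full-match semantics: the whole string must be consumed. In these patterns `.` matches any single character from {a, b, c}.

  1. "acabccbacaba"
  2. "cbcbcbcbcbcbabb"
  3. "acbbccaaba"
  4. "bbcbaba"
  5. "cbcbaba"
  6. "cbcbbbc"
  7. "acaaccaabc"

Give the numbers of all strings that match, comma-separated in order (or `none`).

1. "acabccbacaba" → match
2 → match
3. "acbbccaaba" → match
4. "bbcbaba" → match
5. "cbcbaba" → match
6. "cbcbbbc" → no match
7. "acaaccaabc" → match

1, 2, 3, 4, 5, 7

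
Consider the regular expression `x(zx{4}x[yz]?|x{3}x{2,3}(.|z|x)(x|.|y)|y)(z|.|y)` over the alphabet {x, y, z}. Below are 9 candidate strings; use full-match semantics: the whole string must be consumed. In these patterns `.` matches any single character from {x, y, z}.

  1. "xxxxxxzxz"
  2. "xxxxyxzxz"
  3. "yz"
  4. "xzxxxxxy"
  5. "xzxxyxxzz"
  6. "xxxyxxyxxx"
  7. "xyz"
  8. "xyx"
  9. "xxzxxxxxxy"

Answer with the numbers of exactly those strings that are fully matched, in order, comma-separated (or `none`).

1 → match
2 → no match
3 → no match — must start with "x"
4 → match
5 → no match
6 → no match
7 → match
8 → match
9 → no match

1, 4, 7, 8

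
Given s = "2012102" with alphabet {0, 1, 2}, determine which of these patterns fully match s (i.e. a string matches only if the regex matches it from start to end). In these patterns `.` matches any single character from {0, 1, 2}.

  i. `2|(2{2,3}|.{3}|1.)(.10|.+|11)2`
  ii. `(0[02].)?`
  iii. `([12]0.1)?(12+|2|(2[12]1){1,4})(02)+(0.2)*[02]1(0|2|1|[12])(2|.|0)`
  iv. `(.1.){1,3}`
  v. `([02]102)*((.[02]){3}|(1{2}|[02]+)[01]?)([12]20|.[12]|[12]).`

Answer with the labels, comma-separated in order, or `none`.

i → match
ii → no match
iii → no match
iv → no match
v → no match

i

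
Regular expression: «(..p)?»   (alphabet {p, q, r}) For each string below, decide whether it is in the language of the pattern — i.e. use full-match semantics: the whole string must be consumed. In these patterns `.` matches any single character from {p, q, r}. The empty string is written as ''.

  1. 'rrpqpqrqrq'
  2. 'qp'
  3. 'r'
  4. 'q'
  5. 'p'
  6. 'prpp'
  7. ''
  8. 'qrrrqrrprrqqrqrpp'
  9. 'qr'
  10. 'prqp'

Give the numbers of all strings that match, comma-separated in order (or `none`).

7

1. 'rrpqpqrqrq' → no match
2. 'qp' → no match
3. 'r' → no match
4. 'q' → no match
5. 'p' → no match
6. 'prpp' → no match
7. '' → match
8 → no match
9. 'qr' → no match
10. 'prqp' → no match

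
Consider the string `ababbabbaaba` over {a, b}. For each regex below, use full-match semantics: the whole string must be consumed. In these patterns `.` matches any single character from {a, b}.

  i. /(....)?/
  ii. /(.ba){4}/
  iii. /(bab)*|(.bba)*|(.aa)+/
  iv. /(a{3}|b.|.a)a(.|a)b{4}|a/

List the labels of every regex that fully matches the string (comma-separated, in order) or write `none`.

i → no match
ii → match
iii → no match
iv → no match

ii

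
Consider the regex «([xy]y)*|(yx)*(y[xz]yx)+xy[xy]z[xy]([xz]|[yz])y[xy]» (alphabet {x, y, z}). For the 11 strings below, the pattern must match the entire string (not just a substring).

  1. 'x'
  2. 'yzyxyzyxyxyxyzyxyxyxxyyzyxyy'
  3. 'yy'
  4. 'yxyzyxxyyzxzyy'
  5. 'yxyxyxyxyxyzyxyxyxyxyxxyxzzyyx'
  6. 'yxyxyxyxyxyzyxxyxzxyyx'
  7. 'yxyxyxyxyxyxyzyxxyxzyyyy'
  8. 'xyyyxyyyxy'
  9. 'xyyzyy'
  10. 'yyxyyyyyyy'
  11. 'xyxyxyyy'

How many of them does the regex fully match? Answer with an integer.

1. 'x' → no match
2 → match
3. 'yy' → match
4 → match
5 → no match
6 → match
7 → match
8. 'xyyyxyyyxy' → match
9. 'xyyzyy' → no match
10. 'yyxyyyyyyy' → match
11. 'xyxyxyyy' → match
Total matched: 8

8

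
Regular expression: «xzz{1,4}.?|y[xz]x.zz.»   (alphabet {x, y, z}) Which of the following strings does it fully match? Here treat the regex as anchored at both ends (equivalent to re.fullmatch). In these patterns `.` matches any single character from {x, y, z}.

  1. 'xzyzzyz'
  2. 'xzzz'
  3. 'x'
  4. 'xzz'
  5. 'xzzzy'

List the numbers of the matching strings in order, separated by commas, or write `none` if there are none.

2, 4, 5

1 → no match
2 → match
3 → no match
4 → match
5 → match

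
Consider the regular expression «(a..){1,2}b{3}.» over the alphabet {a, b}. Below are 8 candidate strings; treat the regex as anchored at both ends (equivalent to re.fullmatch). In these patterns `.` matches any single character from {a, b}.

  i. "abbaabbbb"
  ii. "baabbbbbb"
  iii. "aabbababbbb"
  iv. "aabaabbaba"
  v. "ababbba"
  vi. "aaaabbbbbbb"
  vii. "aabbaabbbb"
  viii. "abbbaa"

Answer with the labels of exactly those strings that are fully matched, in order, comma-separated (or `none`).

v

i → no match
ii → no match — must start with "a"
iii → no match
iv → no match
v → match
vi → no match
vii → no match
viii → no match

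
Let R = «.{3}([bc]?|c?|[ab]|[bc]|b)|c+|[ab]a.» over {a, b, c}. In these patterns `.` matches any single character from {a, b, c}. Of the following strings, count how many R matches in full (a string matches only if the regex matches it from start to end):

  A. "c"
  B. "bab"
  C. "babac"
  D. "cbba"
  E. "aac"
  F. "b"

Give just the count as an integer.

A → match
B → match
C → no match
D → match
E → match
F → no match
Total matched: 4

4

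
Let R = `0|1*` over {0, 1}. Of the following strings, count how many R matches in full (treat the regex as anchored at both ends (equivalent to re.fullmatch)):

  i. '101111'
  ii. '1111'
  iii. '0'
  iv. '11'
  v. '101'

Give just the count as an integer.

3

i → no match
ii → match
iii → match
iv → match
v → no match
Total matched: 3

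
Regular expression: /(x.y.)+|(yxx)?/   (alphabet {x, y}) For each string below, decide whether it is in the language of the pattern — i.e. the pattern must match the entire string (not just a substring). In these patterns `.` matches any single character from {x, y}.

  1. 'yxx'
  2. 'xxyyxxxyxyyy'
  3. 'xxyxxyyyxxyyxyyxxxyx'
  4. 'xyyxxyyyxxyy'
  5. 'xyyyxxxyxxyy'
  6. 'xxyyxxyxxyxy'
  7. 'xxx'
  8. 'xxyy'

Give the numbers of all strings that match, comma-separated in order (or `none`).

1, 3, 4, 8

1 → match
2 → no match
3 → match
4 → match
5 → no match
6 → no match
7 → no match
8 → match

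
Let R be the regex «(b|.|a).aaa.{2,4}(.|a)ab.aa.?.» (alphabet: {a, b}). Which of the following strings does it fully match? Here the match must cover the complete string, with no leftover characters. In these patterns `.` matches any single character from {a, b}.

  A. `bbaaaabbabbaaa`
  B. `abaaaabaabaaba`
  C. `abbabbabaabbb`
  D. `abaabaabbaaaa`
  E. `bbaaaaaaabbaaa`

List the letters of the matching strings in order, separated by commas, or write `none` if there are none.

A → match
B → no match
C → no match
D → no match
E → match

A, E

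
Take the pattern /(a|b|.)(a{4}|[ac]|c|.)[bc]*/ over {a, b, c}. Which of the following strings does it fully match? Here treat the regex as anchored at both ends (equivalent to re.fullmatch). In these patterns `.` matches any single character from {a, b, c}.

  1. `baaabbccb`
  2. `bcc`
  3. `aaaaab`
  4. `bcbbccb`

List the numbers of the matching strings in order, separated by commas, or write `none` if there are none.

1 → no match
2 → match
3 → match
4 → match

2, 3, 4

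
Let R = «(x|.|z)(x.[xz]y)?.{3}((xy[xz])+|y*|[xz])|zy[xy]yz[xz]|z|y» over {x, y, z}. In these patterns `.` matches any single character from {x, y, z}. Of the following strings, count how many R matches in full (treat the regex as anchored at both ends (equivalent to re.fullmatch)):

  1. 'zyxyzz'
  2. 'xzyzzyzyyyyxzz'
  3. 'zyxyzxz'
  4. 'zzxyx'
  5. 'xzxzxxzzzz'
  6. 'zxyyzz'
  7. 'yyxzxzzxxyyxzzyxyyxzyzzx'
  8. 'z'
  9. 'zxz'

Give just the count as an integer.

1 → match
2 → no match
3 → no match
4 → match
5 → no match
6 → no match
7 → no match
8 → match
9 → no match
Total matched: 3

3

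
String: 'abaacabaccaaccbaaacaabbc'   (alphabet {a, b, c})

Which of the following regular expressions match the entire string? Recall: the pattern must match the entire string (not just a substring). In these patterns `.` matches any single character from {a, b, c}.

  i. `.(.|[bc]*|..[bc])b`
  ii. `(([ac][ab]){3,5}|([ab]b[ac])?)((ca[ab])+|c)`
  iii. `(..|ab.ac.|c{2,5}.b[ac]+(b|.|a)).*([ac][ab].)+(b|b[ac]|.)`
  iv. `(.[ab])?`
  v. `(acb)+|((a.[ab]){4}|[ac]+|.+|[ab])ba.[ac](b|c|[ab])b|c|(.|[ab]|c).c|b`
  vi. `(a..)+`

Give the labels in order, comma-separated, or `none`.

iii

i → no match — must end with 'b'
ii → no match
iii → match
iv → no match
v → no match
vi → no match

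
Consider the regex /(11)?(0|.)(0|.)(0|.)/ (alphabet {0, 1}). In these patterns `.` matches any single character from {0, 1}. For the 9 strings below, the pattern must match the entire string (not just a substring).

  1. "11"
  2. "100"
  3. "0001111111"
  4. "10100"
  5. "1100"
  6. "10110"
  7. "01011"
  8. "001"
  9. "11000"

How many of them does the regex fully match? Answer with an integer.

3

1. "11" → no match
2. "100" → match
3. "0001111111" → no match
4. "10100" → no match
5. "1100" → no match
6. "10110" → no match
7. "01011" → no match
8. "001" → match
9. "11000" → match
Total matched: 3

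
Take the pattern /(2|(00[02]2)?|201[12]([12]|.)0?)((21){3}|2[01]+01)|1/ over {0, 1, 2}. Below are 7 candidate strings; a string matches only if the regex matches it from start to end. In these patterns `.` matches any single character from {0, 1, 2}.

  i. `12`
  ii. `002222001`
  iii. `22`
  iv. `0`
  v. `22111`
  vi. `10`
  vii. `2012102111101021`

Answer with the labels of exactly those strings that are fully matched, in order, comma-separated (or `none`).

none

i → no match
ii → no match
iii → no match
iv → no match
v → no match
vi → no match
vii → no match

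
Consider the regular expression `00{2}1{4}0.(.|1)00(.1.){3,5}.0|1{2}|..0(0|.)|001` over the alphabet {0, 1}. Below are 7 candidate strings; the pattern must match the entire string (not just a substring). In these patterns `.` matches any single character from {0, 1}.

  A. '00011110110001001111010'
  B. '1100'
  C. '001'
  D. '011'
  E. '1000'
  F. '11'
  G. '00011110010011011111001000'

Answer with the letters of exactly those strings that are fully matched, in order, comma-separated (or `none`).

A, B, C, E, F, G

A → match
B → match
C → match
D → no match
E → match
F → match
G → match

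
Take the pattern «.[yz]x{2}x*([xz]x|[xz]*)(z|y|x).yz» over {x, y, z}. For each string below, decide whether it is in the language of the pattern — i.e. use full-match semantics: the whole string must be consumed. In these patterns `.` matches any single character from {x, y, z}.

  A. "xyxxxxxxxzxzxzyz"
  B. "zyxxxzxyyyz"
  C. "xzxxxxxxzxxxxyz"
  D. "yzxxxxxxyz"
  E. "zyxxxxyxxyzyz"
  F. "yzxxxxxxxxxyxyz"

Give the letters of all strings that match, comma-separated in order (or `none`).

A → match
B → match
C → match
D → match
E → no match
F → match

A, B, C, D, F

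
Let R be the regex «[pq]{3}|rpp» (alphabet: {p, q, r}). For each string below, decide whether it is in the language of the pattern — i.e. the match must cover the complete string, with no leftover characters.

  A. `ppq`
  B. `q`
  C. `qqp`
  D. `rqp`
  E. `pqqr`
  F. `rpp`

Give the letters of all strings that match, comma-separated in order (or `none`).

A, C, F

A → match
B → no match
C → match
D → no match
E → no match
F → match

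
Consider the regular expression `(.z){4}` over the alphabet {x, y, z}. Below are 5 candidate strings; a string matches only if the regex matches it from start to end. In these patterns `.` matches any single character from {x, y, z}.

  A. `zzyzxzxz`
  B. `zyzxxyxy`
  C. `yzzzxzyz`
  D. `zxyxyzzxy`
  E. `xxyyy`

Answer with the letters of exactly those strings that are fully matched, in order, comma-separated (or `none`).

A → match
B → no match — must end with `z`
C → match
D → no match — must end with `z`
E → no match — must end with `z`

A, C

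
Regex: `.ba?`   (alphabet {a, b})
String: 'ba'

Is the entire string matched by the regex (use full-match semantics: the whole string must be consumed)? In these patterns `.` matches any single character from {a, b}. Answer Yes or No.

No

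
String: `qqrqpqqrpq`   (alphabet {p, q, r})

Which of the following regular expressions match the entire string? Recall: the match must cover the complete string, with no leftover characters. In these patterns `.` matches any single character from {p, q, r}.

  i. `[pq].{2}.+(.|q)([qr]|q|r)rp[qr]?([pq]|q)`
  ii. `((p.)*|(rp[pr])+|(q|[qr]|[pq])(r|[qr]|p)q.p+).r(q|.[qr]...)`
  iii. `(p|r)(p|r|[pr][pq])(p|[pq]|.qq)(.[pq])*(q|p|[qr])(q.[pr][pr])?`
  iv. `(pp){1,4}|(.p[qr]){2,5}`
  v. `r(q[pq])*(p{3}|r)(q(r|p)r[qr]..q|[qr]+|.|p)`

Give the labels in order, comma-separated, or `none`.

i → match
ii → no match
iii → no match
iv → no match
v → no match — must start with `r`

i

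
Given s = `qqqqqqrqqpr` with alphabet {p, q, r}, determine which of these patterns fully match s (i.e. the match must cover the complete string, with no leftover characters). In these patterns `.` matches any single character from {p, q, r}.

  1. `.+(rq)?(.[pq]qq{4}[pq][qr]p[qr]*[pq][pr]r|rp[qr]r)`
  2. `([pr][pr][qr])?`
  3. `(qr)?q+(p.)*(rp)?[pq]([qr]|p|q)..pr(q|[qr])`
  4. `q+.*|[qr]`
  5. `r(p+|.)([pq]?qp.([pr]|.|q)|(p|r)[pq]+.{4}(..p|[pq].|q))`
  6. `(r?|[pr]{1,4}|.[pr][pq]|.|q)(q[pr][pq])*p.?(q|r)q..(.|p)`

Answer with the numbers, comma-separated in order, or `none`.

1 → no match
2 → no match
3 → no match
4 → match
5 → no match — must start with `r`
6 → no match

4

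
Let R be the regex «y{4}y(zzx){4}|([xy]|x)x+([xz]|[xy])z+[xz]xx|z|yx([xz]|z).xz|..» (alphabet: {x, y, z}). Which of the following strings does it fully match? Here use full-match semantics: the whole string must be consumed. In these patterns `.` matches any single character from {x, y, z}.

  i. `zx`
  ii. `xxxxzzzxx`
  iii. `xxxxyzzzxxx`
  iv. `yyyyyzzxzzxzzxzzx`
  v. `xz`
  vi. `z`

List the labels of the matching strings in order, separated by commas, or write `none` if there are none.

i → match
ii → match
iii → match
iv → match
v → match
vi → match

i, ii, iii, iv, v, vi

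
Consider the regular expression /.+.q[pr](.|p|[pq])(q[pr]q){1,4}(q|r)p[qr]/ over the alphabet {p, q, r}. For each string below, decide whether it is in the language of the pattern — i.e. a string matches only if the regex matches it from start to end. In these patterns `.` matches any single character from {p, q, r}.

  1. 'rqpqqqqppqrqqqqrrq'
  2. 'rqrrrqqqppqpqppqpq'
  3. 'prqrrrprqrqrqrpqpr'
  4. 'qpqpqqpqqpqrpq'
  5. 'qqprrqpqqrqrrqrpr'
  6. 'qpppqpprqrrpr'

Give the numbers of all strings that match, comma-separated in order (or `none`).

1 → no match
2 → no match
3 → no match
4 → match
5 → no match
6 → no match

4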